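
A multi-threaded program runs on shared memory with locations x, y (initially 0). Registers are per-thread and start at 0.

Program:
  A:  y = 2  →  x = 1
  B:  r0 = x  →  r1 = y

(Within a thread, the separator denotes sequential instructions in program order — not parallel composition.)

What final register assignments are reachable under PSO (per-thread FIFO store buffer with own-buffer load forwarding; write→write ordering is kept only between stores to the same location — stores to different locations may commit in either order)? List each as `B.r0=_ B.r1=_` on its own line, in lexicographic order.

outcome vector order: (B.r0,B.r1)
|PSO outcomes| = 4

B.r0=0 B.r1=0
B.r0=0 B.r1=2
B.r0=1 B.r1=0
B.r0=1 B.r1=2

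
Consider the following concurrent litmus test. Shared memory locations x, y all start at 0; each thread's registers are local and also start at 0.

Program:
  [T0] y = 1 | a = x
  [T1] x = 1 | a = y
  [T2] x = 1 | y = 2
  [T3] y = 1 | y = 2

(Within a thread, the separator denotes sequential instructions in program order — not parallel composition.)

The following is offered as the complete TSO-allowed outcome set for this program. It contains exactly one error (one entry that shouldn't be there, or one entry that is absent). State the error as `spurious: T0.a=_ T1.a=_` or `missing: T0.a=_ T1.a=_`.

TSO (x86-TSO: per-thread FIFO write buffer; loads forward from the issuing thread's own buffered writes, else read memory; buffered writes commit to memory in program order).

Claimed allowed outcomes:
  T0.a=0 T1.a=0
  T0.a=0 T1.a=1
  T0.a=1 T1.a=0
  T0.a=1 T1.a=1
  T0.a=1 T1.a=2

outcome vector order: (T0.a,T1.a)
TSO: 6 outcomes — {<0 0>; <0 1>; <0 2>; <1 0>; <1 1>; <1 2>}
TSO∖claimed = {<0 2>}

missing: T0.a=0 T1.a=2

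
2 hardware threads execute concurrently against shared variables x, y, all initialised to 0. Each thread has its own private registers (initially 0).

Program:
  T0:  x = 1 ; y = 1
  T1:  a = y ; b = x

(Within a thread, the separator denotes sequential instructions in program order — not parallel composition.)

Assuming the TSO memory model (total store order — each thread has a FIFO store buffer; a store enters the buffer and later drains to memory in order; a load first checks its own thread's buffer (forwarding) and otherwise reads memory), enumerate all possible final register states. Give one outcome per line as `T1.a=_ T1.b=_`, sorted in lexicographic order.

T1.a=0 T1.b=0
T1.a=0 T1.b=1
T1.a=1 T1.b=1

outcome vector order: (T1.a,T1.b)
|TSO outcomes| = 3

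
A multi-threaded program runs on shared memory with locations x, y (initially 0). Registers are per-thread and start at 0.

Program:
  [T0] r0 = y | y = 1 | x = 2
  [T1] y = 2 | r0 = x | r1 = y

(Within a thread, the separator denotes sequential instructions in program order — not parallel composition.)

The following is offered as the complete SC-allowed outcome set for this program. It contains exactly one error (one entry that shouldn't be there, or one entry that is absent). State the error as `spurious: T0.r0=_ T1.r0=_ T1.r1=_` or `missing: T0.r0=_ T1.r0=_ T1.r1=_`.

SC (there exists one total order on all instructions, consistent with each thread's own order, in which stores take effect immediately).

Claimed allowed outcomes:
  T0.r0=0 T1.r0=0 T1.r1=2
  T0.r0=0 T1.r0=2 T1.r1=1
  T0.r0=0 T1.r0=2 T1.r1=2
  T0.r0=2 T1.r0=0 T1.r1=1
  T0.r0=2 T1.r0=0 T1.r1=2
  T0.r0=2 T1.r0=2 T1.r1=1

missing: T0.r0=0 T1.r0=0 T1.r1=1

outcome vector order: (T0.r0,T1.r0,T1.r1)
[SC] allowed = {<0 0 1>; <0 0 2>; <0 2 1>; <0 2 2>; <2 0 1>; <2 0 2>; <2 2 1>}
SC∖claimed = {<0 0 1>}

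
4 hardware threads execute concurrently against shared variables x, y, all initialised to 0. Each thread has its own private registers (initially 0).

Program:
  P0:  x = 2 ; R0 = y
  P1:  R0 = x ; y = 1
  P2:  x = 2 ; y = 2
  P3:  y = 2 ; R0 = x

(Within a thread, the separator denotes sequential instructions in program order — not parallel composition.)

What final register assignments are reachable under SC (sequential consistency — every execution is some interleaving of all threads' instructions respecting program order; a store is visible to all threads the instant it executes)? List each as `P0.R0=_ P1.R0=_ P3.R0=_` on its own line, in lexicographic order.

outcome vector order: (P0.R0,P1.R0,P3.R0)
|SC outcomes| = 10

P0.R0=0 P1.R0=0 P3.R0=2
P0.R0=0 P1.R0=2 P3.R0=2
P0.R0=1 P1.R0=0 P3.R0=0
P0.R0=1 P1.R0=0 P3.R0=2
P0.R0=1 P1.R0=2 P3.R0=0
P0.R0=1 P1.R0=2 P3.R0=2
P0.R0=2 P1.R0=0 P3.R0=0
P0.R0=2 P1.R0=0 P3.R0=2
P0.R0=2 P1.R0=2 P3.R0=0
P0.R0=2 P1.R0=2 P3.R0=2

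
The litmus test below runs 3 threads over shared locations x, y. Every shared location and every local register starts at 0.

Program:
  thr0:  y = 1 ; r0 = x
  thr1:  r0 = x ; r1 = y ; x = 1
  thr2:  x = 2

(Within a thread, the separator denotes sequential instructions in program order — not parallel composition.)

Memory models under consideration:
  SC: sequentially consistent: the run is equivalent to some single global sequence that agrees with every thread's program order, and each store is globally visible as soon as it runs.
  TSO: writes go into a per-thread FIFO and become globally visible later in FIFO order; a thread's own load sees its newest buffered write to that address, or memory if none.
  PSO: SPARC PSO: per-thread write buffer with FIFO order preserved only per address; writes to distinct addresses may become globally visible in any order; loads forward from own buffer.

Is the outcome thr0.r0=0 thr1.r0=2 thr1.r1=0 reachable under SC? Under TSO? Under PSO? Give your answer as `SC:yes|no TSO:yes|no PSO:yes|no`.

SC:no TSO:yes PSO:yes

outcome vector order: (thr0.r0,thr1.r0,thr1.r1)
SC: 11 outcomes — {0/0/0, 0/0/1, 0/2/1, 1/0/0, 1/0/1, 1/2/0, 1/2/1, 2/0/0, 2/0/1, 2/2/0, 2/2/1}
TSO: 12 outcomes — {0/0/0, 0/0/1, 0/2/0, 0/2/1, 1/0/0, 1/0/1, 1/2/0, 1/2/1, 2/0/0, 2/0/1, 2/2/0, 2/2/1}
PSO: 12 outcomes — {0/0/0, 0/0/1, 0/2/0, 0/2/1, 1/0/0, 1/0/1, 1/2/0, 1/2/1, 2/0/0, 2/0/1, 2/2/0, 2/2/1}
target 0/2/0 ∈ {TSO,PSO}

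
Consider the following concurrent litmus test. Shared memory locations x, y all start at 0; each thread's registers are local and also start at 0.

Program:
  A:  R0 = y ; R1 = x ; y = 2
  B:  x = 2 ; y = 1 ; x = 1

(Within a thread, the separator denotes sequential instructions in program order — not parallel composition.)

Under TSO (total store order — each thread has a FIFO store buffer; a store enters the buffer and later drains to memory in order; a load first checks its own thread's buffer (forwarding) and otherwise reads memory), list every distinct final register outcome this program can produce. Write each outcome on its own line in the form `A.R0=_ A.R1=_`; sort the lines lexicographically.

outcome vector order: (A.R0,A.R1)
|TSO outcomes| = 5

A.R0=0 A.R1=0
A.R0=0 A.R1=1
A.R0=0 A.R1=2
A.R0=1 A.R1=1
A.R0=1 A.R1=2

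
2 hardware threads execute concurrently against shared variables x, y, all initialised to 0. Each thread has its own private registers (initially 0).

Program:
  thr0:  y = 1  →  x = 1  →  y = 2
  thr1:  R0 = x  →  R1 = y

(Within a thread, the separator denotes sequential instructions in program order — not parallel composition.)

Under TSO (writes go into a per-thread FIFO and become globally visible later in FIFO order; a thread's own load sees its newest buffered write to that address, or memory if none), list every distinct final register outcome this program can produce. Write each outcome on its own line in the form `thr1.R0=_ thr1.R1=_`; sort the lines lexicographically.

outcome vector order: (thr1.R0,thr1.R1)
|TSO outcomes| = 5

thr1.R0=0 thr1.R1=0
thr1.R0=0 thr1.R1=1
thr1.R0=0 thr1.R1=2
thr1.R0=1 thr1.R1=1
thr1.R0=1 thr1.R1=2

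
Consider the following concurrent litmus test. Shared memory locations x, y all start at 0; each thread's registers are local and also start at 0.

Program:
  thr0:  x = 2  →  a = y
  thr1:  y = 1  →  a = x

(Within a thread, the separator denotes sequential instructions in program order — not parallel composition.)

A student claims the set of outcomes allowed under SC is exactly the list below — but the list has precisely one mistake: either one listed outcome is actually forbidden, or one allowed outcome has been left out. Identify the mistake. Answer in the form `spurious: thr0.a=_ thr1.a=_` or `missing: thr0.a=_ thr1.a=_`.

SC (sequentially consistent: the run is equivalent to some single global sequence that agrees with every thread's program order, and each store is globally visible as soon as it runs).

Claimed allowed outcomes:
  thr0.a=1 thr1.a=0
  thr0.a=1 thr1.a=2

outcome vector order: (thr0.a,thr1.a)
under SC → <0 2>, <1 0>, <1 2>
SC∖claimed = {<0 2>}

missing: thr0.a=0 thr1.a=2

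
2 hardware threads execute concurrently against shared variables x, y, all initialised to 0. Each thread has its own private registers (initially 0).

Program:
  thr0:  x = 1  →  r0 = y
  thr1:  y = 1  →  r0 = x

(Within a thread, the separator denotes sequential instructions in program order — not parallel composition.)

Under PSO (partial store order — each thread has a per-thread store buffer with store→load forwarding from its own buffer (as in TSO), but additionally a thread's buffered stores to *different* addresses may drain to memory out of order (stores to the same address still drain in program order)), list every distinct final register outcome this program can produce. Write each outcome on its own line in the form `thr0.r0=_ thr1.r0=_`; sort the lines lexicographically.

outcome vector order: (thr0.r0,thr1.r0)
|PSO outcomes| = 4

thr0.r0=0 thr1.r0=0
thr0.r0=0 thr1.r0=1
thr0.r0=1 thr1.r0=0
thr0.r0=1 thr1.r0=1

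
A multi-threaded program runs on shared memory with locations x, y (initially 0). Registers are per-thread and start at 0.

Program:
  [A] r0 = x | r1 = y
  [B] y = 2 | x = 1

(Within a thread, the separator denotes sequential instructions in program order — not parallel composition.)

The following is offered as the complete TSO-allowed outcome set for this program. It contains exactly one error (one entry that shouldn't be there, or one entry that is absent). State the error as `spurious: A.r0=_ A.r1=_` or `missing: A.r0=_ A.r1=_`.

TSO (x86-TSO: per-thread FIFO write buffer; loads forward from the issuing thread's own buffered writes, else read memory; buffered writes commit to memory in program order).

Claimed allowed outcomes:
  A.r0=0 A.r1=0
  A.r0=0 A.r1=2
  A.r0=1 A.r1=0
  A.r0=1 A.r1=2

spurious: A.r0=1 A.r1=0

outcome vector order: (A.r0,A.r1)
under TSO → <0 0>, <0 2>, <1 2>
claimed∖TSO = {<1 0>}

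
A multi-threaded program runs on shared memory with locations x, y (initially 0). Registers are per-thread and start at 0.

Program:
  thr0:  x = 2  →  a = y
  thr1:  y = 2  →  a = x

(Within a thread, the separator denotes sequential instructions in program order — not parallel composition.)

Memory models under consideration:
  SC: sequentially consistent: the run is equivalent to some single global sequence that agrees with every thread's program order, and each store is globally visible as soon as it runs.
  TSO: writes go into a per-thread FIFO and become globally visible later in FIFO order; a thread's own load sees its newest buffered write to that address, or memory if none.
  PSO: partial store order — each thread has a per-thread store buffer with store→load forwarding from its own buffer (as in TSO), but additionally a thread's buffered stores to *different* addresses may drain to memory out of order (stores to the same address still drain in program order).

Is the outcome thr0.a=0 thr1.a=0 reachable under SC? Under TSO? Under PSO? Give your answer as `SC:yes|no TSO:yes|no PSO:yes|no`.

outcome vector order: (thr0.a,thr1.a)
SC (3): (0,2) (2,0) (2,2)
TSO (4): (0,0) (0,2) (2,0) (2,2)
PSO (4): (0,0) (0,2) (2,0) (2,2)
target (0,0) ∈ {TSO,PSO}

SC:no TSO:yes PSO:yes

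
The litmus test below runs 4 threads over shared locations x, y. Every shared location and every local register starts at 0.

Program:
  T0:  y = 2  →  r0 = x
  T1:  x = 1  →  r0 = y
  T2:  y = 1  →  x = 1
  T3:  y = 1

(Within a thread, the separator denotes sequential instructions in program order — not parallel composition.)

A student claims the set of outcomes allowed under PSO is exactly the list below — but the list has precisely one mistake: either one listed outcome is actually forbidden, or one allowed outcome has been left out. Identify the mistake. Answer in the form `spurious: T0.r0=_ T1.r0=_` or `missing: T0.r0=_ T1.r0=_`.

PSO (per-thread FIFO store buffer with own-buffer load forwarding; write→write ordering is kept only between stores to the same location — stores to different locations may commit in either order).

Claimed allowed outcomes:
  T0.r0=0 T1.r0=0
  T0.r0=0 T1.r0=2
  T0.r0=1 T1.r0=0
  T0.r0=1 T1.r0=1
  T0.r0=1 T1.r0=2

missing: T0.r0=0 T1.r0=1

outcome vector order: (T0.r0,T1.r0)
PSO (6): 00 01 02 10 11 12
PSO∖claimed = {01}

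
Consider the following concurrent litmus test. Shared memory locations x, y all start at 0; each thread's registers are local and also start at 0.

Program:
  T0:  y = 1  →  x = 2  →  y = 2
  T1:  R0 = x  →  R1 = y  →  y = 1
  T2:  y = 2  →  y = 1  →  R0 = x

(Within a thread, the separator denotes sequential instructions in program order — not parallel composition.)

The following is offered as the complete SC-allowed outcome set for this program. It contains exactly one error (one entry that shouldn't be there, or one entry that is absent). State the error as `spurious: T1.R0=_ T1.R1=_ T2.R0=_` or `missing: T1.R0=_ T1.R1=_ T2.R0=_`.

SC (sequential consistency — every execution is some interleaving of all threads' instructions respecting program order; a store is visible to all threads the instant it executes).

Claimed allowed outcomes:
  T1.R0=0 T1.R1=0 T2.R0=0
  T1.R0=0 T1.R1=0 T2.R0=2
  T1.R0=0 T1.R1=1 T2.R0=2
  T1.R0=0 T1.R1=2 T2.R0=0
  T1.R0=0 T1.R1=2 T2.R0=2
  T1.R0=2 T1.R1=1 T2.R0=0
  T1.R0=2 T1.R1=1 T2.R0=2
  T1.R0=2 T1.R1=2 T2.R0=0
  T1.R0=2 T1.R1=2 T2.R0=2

outcome vector order: (T1.R0,T1.R1,T2.R0)
[SC] allowed = {(0,0,0); (0,0,2); (0,1,0); (0,1,2); (0,2,0); (0,2,2); (2,1,0); (2,1,2); (2,2,0); (2,2,2)}
SC∖claimed = {(0,1,0)}

missing: T1.R0=0 T1.R1=1 T2.R0=0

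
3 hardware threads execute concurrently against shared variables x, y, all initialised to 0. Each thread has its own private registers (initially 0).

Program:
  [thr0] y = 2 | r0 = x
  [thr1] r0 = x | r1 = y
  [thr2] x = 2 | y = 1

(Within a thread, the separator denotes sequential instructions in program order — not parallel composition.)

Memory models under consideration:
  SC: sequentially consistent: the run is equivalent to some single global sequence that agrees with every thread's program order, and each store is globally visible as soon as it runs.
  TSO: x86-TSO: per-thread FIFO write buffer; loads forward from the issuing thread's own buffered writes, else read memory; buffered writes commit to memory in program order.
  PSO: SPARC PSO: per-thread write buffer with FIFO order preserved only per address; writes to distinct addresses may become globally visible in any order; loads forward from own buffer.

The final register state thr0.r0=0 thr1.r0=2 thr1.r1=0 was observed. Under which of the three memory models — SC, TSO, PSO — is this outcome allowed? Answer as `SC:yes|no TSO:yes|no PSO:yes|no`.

outcome vector order: (thr0.r0,thr1.r0,thr1.r1)
[SC] allowed = {000; 001; 002; 021; 022; 200; 201; 202; 220; 221; 222}
[TSO] allowed = {000; 001; 002; 020; 021; 022; 200; 201; 202; 220; 221; 222}
[PSO] allowed = {000; 001; 002; 020; 021; 022; 200; 201; 202; 220; 221; 222}
target 020 ∈ {TSO,PSO}

SC:no TSO:yes PSO:yes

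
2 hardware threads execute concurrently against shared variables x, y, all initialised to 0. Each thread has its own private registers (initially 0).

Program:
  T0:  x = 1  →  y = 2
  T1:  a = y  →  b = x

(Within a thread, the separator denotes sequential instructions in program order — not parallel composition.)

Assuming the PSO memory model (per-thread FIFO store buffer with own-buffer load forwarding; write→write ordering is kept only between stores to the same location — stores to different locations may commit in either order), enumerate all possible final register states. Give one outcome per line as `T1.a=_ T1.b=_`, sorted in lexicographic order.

T1.a=0 T1.b=0
T1.a=0 T1.b=1
T1.a=2 T1.b=0
T1.a=2 T1.b=1

outcome vector order: (T1.a,T1.b)
|PSO outcomes| = 4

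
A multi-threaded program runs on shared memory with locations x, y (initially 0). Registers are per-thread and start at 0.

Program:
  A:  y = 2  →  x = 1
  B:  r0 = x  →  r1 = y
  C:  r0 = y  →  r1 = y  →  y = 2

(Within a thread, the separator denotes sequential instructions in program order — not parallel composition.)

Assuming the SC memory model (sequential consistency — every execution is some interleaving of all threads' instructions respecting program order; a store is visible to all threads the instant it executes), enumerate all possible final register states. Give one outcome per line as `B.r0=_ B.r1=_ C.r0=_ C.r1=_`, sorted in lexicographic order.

outcome vector order: (B.r0,B.r1,C.r0,C.r1)
|SC outcomes| = 9

B.r0=0 B.r1=0 C.r0=0 C.r1=0
B.r0=0 B.r1=0 C.r0=0 C.r1=2
B.r0=0 B.r1=0 C.r0=2 C.r1=2
B.r0=0 B.r1=2 C.r0=0 C.r1=0
B.r0=0 B.r1=2 C.r0=0 C.r1=2
B.r0=0 B.r1=2 C.r0=2 C.r1=2
B.r0=1 B.r1=2 C.r0=0 C.r1=0
B.r0=1 B.r1=2 C.r0=0 C.r1=2
B.r0=1 B.r1=2 C.r0=2 C.r1=2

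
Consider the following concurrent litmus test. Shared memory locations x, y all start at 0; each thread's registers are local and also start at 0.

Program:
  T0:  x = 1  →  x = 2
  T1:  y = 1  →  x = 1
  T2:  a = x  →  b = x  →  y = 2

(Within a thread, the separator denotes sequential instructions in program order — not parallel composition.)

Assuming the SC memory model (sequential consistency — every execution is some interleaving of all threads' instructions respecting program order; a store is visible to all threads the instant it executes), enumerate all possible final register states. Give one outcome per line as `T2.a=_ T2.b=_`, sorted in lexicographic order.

T2.a=0 T2.b=0
T2.a=0 T2.b=1
T2.a=0 T2.b=2
T2.a=1 T2.b=1
T2.a=1 T2.b=2
T2.a=2 T2.b=1
T2.a=2 T2.b=2

outcome vector order: (T2.a,T2.b)
|SC outcomes| = 7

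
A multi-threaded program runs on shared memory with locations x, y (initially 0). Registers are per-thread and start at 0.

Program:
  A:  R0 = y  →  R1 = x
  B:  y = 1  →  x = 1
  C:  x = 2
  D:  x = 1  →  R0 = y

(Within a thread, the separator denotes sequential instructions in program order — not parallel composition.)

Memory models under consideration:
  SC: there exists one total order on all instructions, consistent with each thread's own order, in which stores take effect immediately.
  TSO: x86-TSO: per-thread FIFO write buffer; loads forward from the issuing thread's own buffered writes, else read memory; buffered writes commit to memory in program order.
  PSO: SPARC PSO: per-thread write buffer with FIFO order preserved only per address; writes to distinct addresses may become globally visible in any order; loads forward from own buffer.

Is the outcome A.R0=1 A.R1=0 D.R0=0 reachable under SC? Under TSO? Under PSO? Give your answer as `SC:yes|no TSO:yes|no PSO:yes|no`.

outcome vector order: (A.R0,A.R1,D.R0)
SC: 11 outcomes — {(0,0,0), (0,0,1), (0,1,0), (0,1,1), (0,2,0), (0,2,1), (1,0,1), (1,1,0), (1,1,1), (1,2,0), (1,2,1)}
TSO: 12 outcomes — {(0,0,0), (0,0,1), (0,1,0), (0,1,1), (0,2,0), (0,2,1), (1,0,0), (1,0,1), (1,1,0), (1,1,1), (1,2,0), (1,2,1)}
PSO: 12 outcomes — {(0,0,0), (0,0,1), (0,1,0), (0,1,1), (0,2,0), (0,2,1), (1,0,0), (1,0,1), (1,1,0), (1,1,1), (1,2,0), (1,2,1)}
target (1,0,0) ∈ {TSO,PSO}

SC:no TSO:yes PSO:yes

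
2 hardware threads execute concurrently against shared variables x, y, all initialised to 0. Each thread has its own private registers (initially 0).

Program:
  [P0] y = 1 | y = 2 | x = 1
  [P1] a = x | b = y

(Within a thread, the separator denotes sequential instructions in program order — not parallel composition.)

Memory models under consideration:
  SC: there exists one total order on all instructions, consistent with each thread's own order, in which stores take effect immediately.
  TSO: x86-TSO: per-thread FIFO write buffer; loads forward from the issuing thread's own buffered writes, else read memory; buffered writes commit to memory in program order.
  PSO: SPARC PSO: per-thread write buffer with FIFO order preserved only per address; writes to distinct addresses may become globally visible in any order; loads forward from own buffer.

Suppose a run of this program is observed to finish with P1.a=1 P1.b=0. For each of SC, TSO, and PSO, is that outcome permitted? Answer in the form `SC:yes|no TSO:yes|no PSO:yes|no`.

outcome vector order: (P1.a,P1.b)
[SC] allowed = {00 01 02 12}
[TSO] allowed = {00 01 02 12}
[PSO] allowed = {00 01 02 10 11 12}
target 10 ∈ {PSO}

SC:no TSO:no PSO:yes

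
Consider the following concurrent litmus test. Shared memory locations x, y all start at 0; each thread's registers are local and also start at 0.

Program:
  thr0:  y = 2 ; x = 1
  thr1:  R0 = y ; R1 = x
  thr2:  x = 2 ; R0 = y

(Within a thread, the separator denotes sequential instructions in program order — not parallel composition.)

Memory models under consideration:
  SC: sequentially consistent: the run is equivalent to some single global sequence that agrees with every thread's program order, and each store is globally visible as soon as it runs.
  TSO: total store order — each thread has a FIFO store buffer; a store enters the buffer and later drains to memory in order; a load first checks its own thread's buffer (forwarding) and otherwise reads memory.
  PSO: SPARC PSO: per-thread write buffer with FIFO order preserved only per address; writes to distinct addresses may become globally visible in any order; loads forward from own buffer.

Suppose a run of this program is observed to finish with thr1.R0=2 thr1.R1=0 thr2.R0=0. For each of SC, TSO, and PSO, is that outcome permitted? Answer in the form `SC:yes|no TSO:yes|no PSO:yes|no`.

SC:no TSO:yes PSO:yes

outcome vector order: (thr1.R0,thr1.R1,thr2.R0)
SC (11): (0,0,0); (0,0,2); (0,1,0); (0,1,2); (0,2,0); (0,2,2); (2,0,2); (2,1,0); (2,1,2); (2,2,0); (2,2,2)
TSO (12): (0,0,0); (0,0,2); (0,1,0); (0,1,2); (0,2,0); (0,2,2); (2,0,0); (2,0,2); (2,1,0); (2,1,2); (2,2,0); (2,2,2)
PSO (12): (0,0,0); (0,0,2); (0,1,0); (0,1,2); (0,2,0); (0,2,2); (2,0,0); (2,0,2); (2,1,0); (2,1,2); (2,2,0); (2,2,2)
target (2,0,0) ∈ {TSO,PSO}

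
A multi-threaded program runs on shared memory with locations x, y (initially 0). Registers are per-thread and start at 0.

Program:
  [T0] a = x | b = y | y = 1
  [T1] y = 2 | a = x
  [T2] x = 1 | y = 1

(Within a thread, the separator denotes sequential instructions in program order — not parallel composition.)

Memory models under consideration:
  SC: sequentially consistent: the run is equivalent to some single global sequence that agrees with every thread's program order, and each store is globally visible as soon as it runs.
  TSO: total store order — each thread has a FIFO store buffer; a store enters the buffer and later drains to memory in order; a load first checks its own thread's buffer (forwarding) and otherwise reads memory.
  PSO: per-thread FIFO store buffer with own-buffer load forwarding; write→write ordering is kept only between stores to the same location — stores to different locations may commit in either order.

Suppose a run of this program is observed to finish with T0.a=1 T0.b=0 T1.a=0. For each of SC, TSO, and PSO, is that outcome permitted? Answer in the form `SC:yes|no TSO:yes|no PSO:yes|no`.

SC:no TSO:yes PSO:yes

outcome vector order: (T0.a,T0.b,T1.a)
SC (11): (0,0,0) (0,0,1) (0,1,0) (0,1,1) (0,2,0) (0,2,1) (1,0,1) (1,1,0) (1,1,1) (1,2,0) (1,2,1)
TSO (12): (0,0,0) (0,0,1) (0,1,0) (0,1,1) (0,2,0) (0,2,1) (1,0,0) (1,0,1) (1,1,0) (1,1,1) (1,2,0) (1,2,1)
PSO (12): (0,0,0) (0,0,1) (0,1,0) (0,1,1) (0,2,0) (0,2,1) (1,0,0) (1,0,1) (1,1,0) (1,1,1) (1,2,0) (1,2,1)
target (1,0,0) ∈ {TSO,PSO}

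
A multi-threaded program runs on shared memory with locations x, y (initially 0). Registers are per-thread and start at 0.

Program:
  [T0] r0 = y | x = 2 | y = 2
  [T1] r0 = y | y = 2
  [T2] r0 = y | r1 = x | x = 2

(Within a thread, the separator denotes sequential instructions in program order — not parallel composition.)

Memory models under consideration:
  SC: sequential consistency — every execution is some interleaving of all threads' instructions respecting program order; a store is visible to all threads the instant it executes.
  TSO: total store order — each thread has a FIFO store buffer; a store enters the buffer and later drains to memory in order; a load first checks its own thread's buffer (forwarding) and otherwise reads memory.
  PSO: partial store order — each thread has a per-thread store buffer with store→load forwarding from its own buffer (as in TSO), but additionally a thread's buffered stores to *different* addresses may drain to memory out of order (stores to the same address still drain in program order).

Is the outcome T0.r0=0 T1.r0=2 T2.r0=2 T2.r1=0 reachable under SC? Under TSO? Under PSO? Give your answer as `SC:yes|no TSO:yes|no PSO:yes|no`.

outcome vector order: (T0.r0,T1.r0,T2.r0,T2.r1)
SC (11): (0,0,0,0) (0,0,0,2) (0,0,2,0) (0,0,2,2) (0,2,0,0) (0,2,0,2) (0,2,2,2) (2,0,0,0) (2,0,0,2) (2,0,2,0) (2,0,2,2)
TSO (11): (0,0,0,0) (0,0,0,2) (0,0,2,0) (0,0,2,2) (0,2,0,0) (0,2,0,2) (0,2,2,2) (2,0,0,0) (2,0,0,2) (2,0,2,0) (2,0,2,2)
PSO (12): (0,0,0,0) (0,0,0,2) (0,0,2,0) (0,0,2,2) (0,2,0,0) (0,2,0,2) (0,2,2,0) (0,2,2,2) (2,0,0,0) (2,0,0,2) (2,0,2,0) (2,0,2,2)
target (0,2,2,0) ∈ {PSO}

SC:no TSO:no PSO:yes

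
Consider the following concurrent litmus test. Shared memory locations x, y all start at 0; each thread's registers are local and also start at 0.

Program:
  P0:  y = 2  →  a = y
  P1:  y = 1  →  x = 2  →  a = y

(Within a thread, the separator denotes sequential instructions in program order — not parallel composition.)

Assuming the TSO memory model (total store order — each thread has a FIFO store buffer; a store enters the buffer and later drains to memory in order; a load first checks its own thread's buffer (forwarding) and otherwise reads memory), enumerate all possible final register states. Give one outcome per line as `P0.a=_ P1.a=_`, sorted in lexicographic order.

outcome vector order: (P0.a,P1.a)
|TSO outcomes| = 3

P0.a=1 P1.a=1
P0.a=2 P1.a=1
P0.a=2 P1.a=2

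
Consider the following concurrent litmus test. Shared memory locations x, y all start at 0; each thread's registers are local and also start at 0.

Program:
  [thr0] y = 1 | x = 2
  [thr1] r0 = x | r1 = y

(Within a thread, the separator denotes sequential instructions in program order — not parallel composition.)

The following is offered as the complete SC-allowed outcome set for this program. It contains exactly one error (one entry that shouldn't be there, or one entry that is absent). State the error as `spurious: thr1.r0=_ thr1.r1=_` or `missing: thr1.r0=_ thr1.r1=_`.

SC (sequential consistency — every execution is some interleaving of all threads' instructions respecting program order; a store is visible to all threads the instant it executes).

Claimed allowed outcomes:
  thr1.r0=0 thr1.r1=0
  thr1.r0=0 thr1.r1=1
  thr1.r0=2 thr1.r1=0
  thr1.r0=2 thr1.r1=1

spurious: thr1.r0=2 thr1.r1=0

outcome vector order: (thr1.r0,thr1.r1)
[SC] allowed = {<0 0>; <0 1>; <2 1>}
claimed∖SC = {<2 0>}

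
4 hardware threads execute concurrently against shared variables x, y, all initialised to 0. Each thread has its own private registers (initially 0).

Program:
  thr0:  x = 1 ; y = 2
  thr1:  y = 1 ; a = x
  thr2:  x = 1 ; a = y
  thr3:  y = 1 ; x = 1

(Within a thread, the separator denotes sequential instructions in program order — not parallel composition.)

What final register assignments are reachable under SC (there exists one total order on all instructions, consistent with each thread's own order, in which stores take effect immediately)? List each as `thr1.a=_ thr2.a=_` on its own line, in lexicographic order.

outcome vector order: (thr1.a,thr2.a)
|SC outcomes| = 5

thr1.a=0 thr2.a=1
thr1.a=0 thr2.a=2
thr1.a=1 thr2.a=0
thr1.a=1 thr2.a=1
thr1.a=1 thr2.a=2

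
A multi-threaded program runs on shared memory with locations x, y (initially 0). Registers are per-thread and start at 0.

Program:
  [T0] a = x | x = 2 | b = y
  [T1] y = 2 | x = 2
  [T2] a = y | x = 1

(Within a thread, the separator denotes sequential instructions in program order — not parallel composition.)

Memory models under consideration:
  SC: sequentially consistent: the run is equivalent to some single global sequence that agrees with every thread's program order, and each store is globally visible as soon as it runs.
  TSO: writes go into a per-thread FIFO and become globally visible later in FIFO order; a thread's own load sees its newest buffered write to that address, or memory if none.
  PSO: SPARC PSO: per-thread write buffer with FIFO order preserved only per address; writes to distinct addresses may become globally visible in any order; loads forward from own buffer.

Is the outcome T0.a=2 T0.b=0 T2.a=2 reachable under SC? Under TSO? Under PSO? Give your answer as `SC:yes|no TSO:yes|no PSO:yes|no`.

SC:no TSO:no PSO:yes

outcome vector order: (T0.a,T0.b,T2.a)
SC: 9 outcomes — {<0 0 0> <0 0 2> <0 2 0> <0 2 2> <1 0 0> <1 2 0> <1 2 2> <2 2 0> <2 2 2>}
TSO: 9 outcomes — {<0 0 0> <0 0 2> <0 2 0> <0 2 2> <1 0 0> <1 2 0> <1 2 2> <2 2 0> <2 2 2>}
PSO: 11 outcomes — {<0 0 0> <0 0 2> <0 2 0> <0 2 2> <1 0 0> <1 2 0> <1 2 2> <2 0 0> <2 0 2> <2 2 0> <2 2 2>}
target <2 0 2> ∈ {PSO}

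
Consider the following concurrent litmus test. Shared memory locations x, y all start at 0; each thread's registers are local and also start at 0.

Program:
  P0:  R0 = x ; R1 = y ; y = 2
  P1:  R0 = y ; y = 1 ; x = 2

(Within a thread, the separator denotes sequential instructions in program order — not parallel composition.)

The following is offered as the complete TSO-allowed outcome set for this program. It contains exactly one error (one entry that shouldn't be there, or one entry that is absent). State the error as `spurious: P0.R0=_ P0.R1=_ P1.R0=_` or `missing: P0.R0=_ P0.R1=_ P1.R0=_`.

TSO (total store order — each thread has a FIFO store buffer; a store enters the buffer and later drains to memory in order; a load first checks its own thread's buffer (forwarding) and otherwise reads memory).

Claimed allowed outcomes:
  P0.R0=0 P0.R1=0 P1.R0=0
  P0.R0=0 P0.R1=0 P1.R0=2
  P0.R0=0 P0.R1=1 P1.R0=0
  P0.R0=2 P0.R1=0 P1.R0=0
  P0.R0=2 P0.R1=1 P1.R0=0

spurious: P0.R0=2 P0.R1=0 P1.R0=0

outcome vector order: (P0.R0,P0.R1,P1.R0)
[TSO] allowed = {<0 0 0> <0 0 2> <0 1 0> <2 1 0>}
claimed∖TSO = {<2 0 0>}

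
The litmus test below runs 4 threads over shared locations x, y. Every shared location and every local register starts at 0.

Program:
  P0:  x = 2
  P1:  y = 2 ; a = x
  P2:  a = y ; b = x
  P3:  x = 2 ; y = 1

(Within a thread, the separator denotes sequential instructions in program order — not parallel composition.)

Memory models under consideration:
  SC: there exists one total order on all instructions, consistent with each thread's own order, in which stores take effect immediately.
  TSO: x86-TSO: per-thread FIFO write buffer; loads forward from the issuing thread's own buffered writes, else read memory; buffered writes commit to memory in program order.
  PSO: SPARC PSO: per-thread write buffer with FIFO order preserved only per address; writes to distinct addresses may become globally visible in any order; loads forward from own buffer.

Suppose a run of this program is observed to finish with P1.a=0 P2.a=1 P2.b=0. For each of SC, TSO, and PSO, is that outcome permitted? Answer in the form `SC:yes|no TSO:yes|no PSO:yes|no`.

SC:no TSO:no PSO:yes

outcome vector order: (P1.a,P2.a,P2.b)
SC (10): (0,0,0); (0,0,2); (0,1,2); (0,2,0); (0,2,2); (2,0,0); (2,0,2); (2,1,2); (2,2,0); (2,2,2)
TSO (10): (0,0,0); (0,0,2); (0,1,2); (0,2,0); (0,2,2); (2,0,0); (2,0,2); (2,1,2); (2,2,0); (2,2,2)
PSO (12): (0,0,0); (0,0,2); (0,1,0); (0,1,2); (0,2,0); (0,2,2); (2,0,0); (2,0,2); (2,1,0); (2,1,2); (2,2,0); (2,2,2)
target (0,1,0) ∈ {PSO}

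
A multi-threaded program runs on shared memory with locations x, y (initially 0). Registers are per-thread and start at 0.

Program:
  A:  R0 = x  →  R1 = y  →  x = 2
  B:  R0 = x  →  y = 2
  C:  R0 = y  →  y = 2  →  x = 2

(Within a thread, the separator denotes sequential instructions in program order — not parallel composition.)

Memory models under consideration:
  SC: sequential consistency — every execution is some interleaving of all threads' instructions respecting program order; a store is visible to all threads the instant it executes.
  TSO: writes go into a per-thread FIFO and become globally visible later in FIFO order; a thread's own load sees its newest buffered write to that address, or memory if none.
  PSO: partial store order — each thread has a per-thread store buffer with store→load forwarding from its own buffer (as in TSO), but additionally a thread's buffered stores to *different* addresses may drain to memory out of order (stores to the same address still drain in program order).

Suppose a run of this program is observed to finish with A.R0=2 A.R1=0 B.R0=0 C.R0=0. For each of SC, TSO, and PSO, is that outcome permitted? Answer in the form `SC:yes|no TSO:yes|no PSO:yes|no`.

outcome vector order: (A.R0,A.R1,B.R0,C.R0)
SC: 10 outcomes — {(0,0,0,0) (0,0,0,2) (0,0,2,0) (0,0,2,2) (0,2,0,0) (0,2,0,2) (0,2,2,0) (2,2,0,0) (2,2,0,2) (2,2,2,0)}
TSO: 10 outcomes — {(0,0,0,0) (0,0,0,2) (0,0,2,0) (0,0,2,2) (0,2,0,0) (0,2,0,2) (0,2,2,0) (2,2,0,0) (2,2,0,2) (2,2,2,0)}
PSO: 12 outcomes — {(0,0,0,0) (0,0,0,2) (0,0,2,0) (0,0,2,2) (0,2,0,0) (0,2,0,2) (0,2,2,0) (2,0,0,0) (2,0,2,0) (2,2,0,0) (2,2,0,2) (2,2,2,0)}
target (2,0,0,0) ∈ {PSO}

SC:no TSO:no PSO:yes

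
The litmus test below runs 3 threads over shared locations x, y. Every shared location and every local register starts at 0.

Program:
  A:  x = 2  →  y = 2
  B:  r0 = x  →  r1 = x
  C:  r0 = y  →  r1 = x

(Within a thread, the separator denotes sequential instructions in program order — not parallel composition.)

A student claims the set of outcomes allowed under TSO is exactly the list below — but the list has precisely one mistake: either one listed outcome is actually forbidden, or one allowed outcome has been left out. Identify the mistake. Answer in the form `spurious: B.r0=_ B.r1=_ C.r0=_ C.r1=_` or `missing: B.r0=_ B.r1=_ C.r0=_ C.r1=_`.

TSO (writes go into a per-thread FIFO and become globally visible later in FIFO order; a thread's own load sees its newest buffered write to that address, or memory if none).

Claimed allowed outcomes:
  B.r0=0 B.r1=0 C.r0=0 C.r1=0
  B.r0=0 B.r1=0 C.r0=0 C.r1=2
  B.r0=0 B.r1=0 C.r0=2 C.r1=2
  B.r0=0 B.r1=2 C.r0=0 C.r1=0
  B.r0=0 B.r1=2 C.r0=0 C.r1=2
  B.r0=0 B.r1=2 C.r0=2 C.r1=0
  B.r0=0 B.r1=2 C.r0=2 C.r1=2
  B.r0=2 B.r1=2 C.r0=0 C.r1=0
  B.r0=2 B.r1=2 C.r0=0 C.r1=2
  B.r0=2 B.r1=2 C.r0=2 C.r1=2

spurious: B.r0=0 B.r1=2 C.r0=2 C.r1=0

outcome vector order: (B.r0,B.r1,C.r0,C.r1)
[TSO] allowed = {(0,0,0,0) (0,0,0,2) (0,0,2,2) (0,2,0,0) (0,2,0,2) (0,2,2,2) (2,2,0,0) (2,2,0,2) (2,2,2,2)}
claimed∖TSO = {(0,2,2,0)}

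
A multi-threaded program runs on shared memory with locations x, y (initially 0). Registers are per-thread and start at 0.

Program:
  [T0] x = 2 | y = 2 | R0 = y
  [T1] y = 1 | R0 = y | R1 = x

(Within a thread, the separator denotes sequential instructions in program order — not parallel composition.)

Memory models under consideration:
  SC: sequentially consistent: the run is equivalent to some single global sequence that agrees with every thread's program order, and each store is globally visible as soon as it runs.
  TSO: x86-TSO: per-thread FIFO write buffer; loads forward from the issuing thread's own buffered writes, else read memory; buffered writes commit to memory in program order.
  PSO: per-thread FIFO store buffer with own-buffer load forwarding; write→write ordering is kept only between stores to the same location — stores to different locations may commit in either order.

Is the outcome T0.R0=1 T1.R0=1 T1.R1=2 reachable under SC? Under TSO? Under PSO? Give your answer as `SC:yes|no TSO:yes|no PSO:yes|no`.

outcome vector order: (T0.R0,T1.R0,T1.R1)
SC (4): 1/1/2 2/1/0 2/1/2 2/2/2
TSO (5): 1/1/0 1/1/2 2/1/0 2/1/2 2/2/2
PSO (6): 1/1/0 1/1/2 2/1/0 2/1/2 2/2/0 2/2/2
target 1/1/2 ∈ {SC,TSO,PSO}

SC:yes TSO:yes PSO:yes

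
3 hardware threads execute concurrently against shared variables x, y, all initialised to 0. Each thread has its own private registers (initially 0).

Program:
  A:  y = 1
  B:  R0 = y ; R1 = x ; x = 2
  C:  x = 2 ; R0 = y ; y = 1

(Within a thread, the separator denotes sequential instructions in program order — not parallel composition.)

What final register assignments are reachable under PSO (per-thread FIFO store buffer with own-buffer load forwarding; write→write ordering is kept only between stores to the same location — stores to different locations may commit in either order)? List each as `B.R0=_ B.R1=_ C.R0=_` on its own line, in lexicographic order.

outcome vector order: (B.R0,B.R1,C.R0)
|PSO outcomes| = 8

B.R0=0 B.R1=0 C.R0=0
B.R0=0 B.R1=0 C.R0=1
B.R0=0 B.R1=2 C.R0=0
B.R0=0 B.R1=2 C.R0=1
B.R0=1 B.R1=0 C.R0=0
B.R0=1 B.R1=0 C.R0=1
B.R0=1 B.R1=2 C.R0=0
B.R0=1 B.R1=2 C.R0=1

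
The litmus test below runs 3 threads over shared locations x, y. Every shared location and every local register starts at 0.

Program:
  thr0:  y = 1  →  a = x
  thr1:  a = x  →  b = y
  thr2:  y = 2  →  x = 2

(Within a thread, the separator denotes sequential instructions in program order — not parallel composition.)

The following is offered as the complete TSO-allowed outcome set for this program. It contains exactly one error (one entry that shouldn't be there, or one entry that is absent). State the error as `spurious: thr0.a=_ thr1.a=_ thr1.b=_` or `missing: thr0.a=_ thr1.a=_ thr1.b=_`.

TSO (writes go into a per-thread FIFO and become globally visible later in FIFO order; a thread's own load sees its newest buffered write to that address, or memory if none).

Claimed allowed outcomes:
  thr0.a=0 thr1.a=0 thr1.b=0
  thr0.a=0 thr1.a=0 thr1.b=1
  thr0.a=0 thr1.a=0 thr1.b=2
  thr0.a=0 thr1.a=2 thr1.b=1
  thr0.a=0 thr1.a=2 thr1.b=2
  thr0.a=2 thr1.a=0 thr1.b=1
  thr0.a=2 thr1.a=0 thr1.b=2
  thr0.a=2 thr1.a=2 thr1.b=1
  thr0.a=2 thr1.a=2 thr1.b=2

missing: thr0.a=2 thr1.a=0 thr1.b=0

outcome vector order: (thr0.a,thr1.a,thr1.b)
TSO: 10 outcomes — {<0 0 0>; <0 0 1>; <0 0 2>; <0 2 1>; <0 2 2>; <2 0 0>; <2 0 1>; <2 0 2>; <2 2 1>; <2 2 2>}
TSO∖claimed = {<2 0 0>}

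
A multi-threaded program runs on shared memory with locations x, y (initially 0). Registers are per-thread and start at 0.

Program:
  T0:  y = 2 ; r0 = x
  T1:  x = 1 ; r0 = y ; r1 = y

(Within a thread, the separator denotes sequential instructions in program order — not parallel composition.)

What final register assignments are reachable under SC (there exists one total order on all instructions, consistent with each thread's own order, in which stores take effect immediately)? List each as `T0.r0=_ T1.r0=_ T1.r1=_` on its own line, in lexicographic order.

T0.r0=0 T1.r0=2 T1.r1=2
T0.r0=1 T1.r0=0 T1.r1=0
T0.r0=1 T1.r0=0 T1.r1=2
T0.r0=1 T1.r0=2 T1.r1=2

outcome vector order: (T0.r0,T1.r0,T1.r1)
|SC outcomes| = 4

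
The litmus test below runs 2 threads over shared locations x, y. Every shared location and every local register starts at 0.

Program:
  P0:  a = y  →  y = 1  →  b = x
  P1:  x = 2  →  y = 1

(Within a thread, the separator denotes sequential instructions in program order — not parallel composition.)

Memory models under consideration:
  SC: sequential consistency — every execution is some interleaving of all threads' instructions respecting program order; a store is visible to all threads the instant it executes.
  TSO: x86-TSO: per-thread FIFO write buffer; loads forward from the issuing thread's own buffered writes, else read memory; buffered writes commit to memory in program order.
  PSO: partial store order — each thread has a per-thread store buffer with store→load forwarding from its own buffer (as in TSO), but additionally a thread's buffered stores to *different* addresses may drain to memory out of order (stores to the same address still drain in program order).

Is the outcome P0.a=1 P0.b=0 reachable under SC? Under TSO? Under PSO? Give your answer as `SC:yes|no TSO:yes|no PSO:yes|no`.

outcome vector order: (P0.a,P0.b)
SC: 3 outcomes — {0/0, 0/2, 1/2}
TSO: 3 outcomes — {0/0, 0/2, 1/2}
PSO: 4 outcomes — {0/0, 0/2, 1/0, 1/2}
target 1/0 ∈ {PSO}

SC:no TSO:no PSO:yes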